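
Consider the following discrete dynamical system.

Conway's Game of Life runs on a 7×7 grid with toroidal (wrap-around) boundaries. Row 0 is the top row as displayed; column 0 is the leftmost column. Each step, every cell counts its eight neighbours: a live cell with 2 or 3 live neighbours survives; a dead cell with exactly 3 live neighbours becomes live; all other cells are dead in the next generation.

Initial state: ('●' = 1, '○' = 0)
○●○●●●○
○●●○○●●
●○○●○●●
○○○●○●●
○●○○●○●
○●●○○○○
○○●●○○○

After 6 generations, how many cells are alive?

17

[0] ○●○●●●○
○●●○○●●
●○○●○●●
○○○●○●●
○●○○●○●
○●●○○○○
○○●●○○○
[1] ●●○○○●●
○●○○○○○
○●○●○○○
○○●●○○○
○●○●●○●
●●○○○○○
○○○○○○○
[2] ●●○○○○●
○●○○○○●
○●○●○○○
●●○○○○○
○●○●●○○
●●●○○○○
○○○○○○○
[3] ○●○○○○●
○●○○○○●
○●○○○○○
●●○●●○○
○○○●○○○
●●●●○○○
○○●○○○●
[4] ○●●○○●●
○●●○○○○
○●○○○○○
●●○●●○○
○○○○○○○
●●○●○○○
○○○●○○●
[5] ○●○●○●●
○○○○○○○
○○○●○○○
●●●○○○○
○○○●●○○
●○●○○○○
○○○●●●●
[6] ●○●●○○●
○○●○●○○
○●●○○○○
○●●○●○○
●○○●○○○
○○●○○○●
○●○●○○○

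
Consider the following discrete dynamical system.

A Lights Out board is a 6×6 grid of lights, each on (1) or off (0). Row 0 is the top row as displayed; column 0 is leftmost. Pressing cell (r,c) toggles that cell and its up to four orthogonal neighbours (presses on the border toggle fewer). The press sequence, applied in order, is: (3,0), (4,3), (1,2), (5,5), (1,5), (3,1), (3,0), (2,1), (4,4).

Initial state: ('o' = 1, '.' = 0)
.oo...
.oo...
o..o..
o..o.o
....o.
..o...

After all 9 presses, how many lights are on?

step 0: .oo...
.oo...
o..o..
o..o.o
....o.
..o...
step 1: .oo...
.oo...
...o..
.o.o.o
o...o.
..o...
step 2: .oo...
.oo...
...o..
.o...o
o.oo..
..oo..
step 3: .o....
...o..
..oo..
.o...o
o.oo..
..oo..
step 4: .o....
...o..
..oo..
.o...o
o.oo.o
..oooo
step 5: .o...o
...ooo
..oo.o
.o...o
o.oo.o
..oooo
step 6: .o...o
...ooo
.ooo.o
o.o..o
oooo.o
..oooo
step 7: .o...o
...ooo
oooo.o
.oo..o
.ooo.o
..oooo
step 8: .o...o
.o.ooo
...o.o
..o..o
.ooo.o
..oooo
step 9: .o...o
.o.ooo
...o.o
..o.oo
.oo.o.
..oo.o

17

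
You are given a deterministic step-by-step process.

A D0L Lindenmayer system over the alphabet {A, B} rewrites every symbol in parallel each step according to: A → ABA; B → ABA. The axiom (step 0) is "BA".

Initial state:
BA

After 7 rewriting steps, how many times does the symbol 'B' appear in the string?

1458

t=0: BA
t=1: ABAABA
t=2: ABAABAABAABAABAABA
t=3: ABAABAABAABAABAABAABAABAABAABAABAABAABAABAABAABAABAABA
t=4: ABAABAABAABAABAABAABAABAABAABAABAABAABAABAABAABAABAABAABAA…AABAABAABAABAABAABAABAABAABAABAABAABAABAABAABAABAABAABAABA  (len 162)
t=5: ABAABAABAABAABAABAABAABAABAABAABAABAABAABAABAABAABAABAABAA…AABAABAABAABAABAABAABAABAABAABAABAABAABAABAABAABAABAABAABA  (len 486)
t=6: ABAABAABAABAABAABAABAABAABAABAABAABAABAABAABAABAABAABAABAA…AABAABAABAABAABAABAABAABAABAABAABAABAABAABAABAABAABAABAABA  (len 1458)
t=7: ABAABAABAABAABAABAABAABAABAABAABAABAABAABAABAABAABAABAABAA…AABAABAABAABAABAABAABAABAABAABAABAABAABAABAABAABAABAABAABA  (len 4374)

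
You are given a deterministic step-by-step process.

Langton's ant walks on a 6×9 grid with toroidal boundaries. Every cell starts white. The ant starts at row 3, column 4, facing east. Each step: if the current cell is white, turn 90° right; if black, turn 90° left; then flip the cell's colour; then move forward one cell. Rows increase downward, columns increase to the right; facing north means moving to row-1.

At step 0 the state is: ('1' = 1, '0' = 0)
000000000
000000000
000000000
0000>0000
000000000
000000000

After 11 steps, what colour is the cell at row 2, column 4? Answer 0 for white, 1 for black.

gen 0: 000000000
000000000
000000000
0000>0000
000000000
000000000
gen 1: 000000000
000000000
000000000
000010000
0000v0000
000000000
gen 2: 000000000
000000000
000000000
000010000
000<10000
000000000
gen 3: 000000000
000000000
000000000
000^10000
000110000
000000000
gen 4: 000000000
000000000
000000000
0001>0000
000110000
000000000
gen 5: 000000000
000000000
0000^0000
000100000
000110000
000000000
gen 6: 000000000
000000000
00001>000
000100000
000110000
000000000
gen 7: 000000000
000000000
000011000
00010v000
000110000
000000000
gen 8: 000000000
000000000
000011000
0001<1000
000110000
000000000
gen 9: 000000000
000000000
0000^1000
000111000
000110000
000000000
gen 10: 000000000
000000000
000<01000
000111000
000110000
000000000
gen 11: 000000000
000^00000
000101000
000111000
000110000
000000000

0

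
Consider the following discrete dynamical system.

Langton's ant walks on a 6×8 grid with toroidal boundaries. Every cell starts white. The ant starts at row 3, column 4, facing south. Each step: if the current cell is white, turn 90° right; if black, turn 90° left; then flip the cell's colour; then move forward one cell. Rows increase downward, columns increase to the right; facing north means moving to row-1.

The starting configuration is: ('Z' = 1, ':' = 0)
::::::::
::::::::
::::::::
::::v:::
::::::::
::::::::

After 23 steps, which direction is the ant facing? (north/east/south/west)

k=0  ::::::::
::::::::
::::::::
::::v:::
::::::::
::::::::
k=1  ::::::::
::::::::
::::::::
:::<Z:::
::::::::
::::::::
k=2  ::::::::
::::::::
:::^::::
:::ZZ:::
::::::::
::::::::
k=3  ::::::::
::::::::
:::Z>:::
:::ZZ:::
::::::::
::::::::
k=4  ::::::::
::::::::
:::ZZ:::
:::Zv:::
::::::::
::::::::
k=5  ::::::::
::::::::
:::ZZ:::
:::Z:>::
::::::::
::::::::
k=6  ::::::::
::::::::
:::ZZ:::
:::Z:Z::
:::::v::
::::::::
k=7  ::::::::
::::::::
:::ZZ:::
:::Z:Z::
::::<Z::
::::::::
k=8  ::::::::
::::::::
:::ZZ:::
:::Z^Z::
::::ZZ::
::::::::
k=9  ::::::::
::::::::
:::ZZ:::
:::ZZ>::
::::ZZ::
::::::::
k=10  ::::::::
::::::::
:::ZZ^::
:::ZZ:::
::::ZZ::
::::::::
k=11  ::::::::
::::::::
:::ZZZ>:
:::ZZ:::
::::ZZ::
::::::::
k=12  ::::::::
::::::::
:::ZZZZ:
:::ZZ:v:
::::ZZ::
::::::::
k=13  ::::::::
::::::::
:::ZZZZ:
:::ZZ<Z:
::::ZZ::
::::::::
k=14  ::::::::
::::::::
:::ZZ^Z:
:::ZZZZ:
::::ZZ::
::::::::
k=15  ::::::::
::::::::
:::Z<:Z:
:::ZZZZ:
::::ZZ::
::::::::
k=16  ::::::::
::::::::
:::Z::Z:
:::ZvZZ:
::::ZZ::
::::::::
k=17  ::::::::
::::::::
:::Z::Z:
:::Z:>Z:
::::ZZ::
::::::::
k=18  ::::::::
::::::::
:::Z:^Z:
:::Z::Z:
::::ZZ::
::::::::
k=19  ::::::::
::::::::
:::Z:Z>:
:::Z::Z:
::::ZZ::
::::::::
k=20  ::::::::
::::::^:
:::Z:Z::
:::Z::Z:
::::ZZ::
::::::::
k=21  ::::::::
::::::Z>
:::Z:Z::
:::Z::Z:
::::ZZ::
::::::::
k=22  ::::::::
::::::ZZ
:::Z:Z:v
:::Z::Z:
::::ZZ::
::::::::
k=23  ::::::::
::::::ZZ
:::Z:Z<Z
:::Z::Z:
::::ZZ::
::::::::

west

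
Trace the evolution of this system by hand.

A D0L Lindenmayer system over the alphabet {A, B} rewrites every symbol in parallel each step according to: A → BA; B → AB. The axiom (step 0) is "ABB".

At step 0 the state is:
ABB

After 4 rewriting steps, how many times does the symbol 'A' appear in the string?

t=0: ABB
t=1: BAABAB
t=2: ABBABAABBAAB
t=3: BAABABBAABBABAABABBABAAB
t=4: ABBABAABBAABABBABAABABBAABBABAABBAABABBAABBABAAB

24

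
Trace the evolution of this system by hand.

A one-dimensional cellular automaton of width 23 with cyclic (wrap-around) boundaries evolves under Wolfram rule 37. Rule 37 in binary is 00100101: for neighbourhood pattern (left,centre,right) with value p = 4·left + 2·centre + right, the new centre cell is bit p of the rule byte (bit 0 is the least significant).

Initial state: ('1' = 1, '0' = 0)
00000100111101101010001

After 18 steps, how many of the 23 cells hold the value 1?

step 0: 00000100111101101010001
step 1: 01110100000010011110101
step 2: 10001101111010000001111
step 3: 00100010000110111100000
step 4: 10101010110001000001111
step 5: 01111111000101011100000
step 6: 00000000010111100001111
step 7: 01111111011000001100000
step 8: 00000000100011100001111
step 9: 01111110101000001100000
step 10: 00000001111011100001111
step 11: 01111100000100001100000
step 12: 00000001110101100001111
step 13: 01111100001110001100000
step 14: 00000001100000100001111
step 15: 01111100001110101100000
step 16: 00000001100001110001111
step 17: 01111100001100000100000
step 18: 00000001100001110101111

10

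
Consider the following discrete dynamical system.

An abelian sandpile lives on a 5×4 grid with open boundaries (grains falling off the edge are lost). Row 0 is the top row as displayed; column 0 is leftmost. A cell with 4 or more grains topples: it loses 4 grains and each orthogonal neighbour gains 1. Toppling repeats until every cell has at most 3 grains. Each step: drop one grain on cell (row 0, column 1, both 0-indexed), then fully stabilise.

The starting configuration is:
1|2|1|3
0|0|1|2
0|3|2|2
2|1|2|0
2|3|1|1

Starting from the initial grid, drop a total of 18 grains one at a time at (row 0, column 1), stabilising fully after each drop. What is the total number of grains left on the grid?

37

[0] 1|2|1|3
0|0|1|2
0|3|2|2
2|1|2|0
2|3|1|1
[1] 1|3|1|3
0|0|1|2
0|3|2|2
2|1|2|0
2|3|1|1
[2] 2|0|2|3
0|1|1|2
0|3|2|2
2|1|2|0
2|3|1|1
[3] 2|1|2|3
0|1|1|2
0|3|2|2
2|1|2|0
2|3|1|1
[4] 2|2|2|3
0|1|1|2
0|3|2|2
2|1|2|0
2|3|1|1
[5] 2|3|2|3
0|1|1|2
0|3|2|2
2|1|2|0
2|3|1|1
[6] 3|0|3|3
0|2|1|2
0|3|2|2
2|1|2|0
2|3|1|1
[7] 3|1|3|3
0|2|1|2
0|3|2|2
2|1|2|0
2|3|1|1
[8] 3|2|3|3
0|2|1|2
0|3|2|2
2|1|2|0
2|3|1|1
[9] 3|3|3|3
0|2|1|2
0|3|2|2
2|1|2|0
2|3|1|1
[10] 0|2|1|0
1|3|2|3
0|3|2|2
2|1|2|0
2|3|1|1
[11] 0|3|1|0
1|3|2|3
0|3|2|2
2|1|2|0
2|3|1|1
[12] 1|1|2|0
2|1|3|3
1|0|3|2
2|2|2|0
2|3|1|1
[13] 1|2|2|0
2|1|3|3
1|0|3|2
2|2|2|0
2|3|1|1
[14] 1|3|2|0
2|1|3|3
1|0|3|2
2|2|2|0
2|3|1|1
[15] 2|0|3|0
2|2|3|3
1|0|3|2
2|2|2|0
2|3|1|1
[16] 2|1|3|0
2|2|3|3
1|0|3|2
2|2|2|0
2|3|1|1
[17] 2|2|3|0
2|2|3|3
1|0|3|2
2|2|2|0
2|3|1|1
[18] 2|3|3|0
2|2|3|3
1|0|3|2
2|2|2|0
2|3|1|1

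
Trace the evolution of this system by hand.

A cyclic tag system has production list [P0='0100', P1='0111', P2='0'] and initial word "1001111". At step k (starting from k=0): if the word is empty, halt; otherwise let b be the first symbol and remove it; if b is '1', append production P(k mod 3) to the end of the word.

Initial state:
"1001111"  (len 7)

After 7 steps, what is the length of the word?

gen 0: "1001111"  (len 7)
gen 1: "0011110100"  (len 10)
gen 2: "011110100"  (len 9)
gen 3: "11110100"  (len 8)
gen 4: "11101000100"  (len 11)
gen 5: "11010001000111"  (len 14)
gen 6: "10100010001110"  (len 14)
gen 7: "01000100011100100"  (len 17)

17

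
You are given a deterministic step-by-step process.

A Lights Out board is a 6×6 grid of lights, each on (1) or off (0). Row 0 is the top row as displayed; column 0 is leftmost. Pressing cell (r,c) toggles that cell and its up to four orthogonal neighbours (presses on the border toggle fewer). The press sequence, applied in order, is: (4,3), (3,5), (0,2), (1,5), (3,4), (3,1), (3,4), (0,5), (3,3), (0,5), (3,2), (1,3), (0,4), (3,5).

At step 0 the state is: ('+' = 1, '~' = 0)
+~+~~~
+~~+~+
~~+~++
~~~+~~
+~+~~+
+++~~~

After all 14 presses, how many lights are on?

t=0: +~+~~~
+~~+~+
~~+~++
~~~+~~
+~+~~+
+++~~~
t=1: +~+~~~
+~~+~+
~~+~++
~~~~~~
+~~+++
++++~~
t=2: +~+~~~
+~~+~+
~~+~+~
~~~~++
+~~++~
++++~~
t=3: ++~+~~
+~++~+
~~+~+~
~~~~++
+~~++~
++++~~
t=4: ++~+~+
+~+++~
~~+~++
~~~~++
+~~++~
++++~~
t=5: ++~+~+
+~+++~
~~+~~+
~~~+~~
+~~+~~
++++~~
t=6: ++~+~+
+~+++~
~++~~+
++++~~
++~+~~
++++~~
t=7: ++~+~+
+~+++~
~++~++
+++~++
++~++~
++++~~
t=8: ++~++~
+~++++
~++~++
+++~++
++~++~
++++~~
t=9: ++~++~
+~++++
~+++++
++~+~+
++~~+~
++++~~
t=10: ++~+~+
+~+++~
~+++++
++~+~+
++~~+~
++++~~
t=11: ++~+~+
+~+++~
~+~+++
+~+~~+
+++~+~
++++~~
t=12: ++~~~+
+~~~~~
~+~~++
+~+~~+
+++~+~
++++~~
t=13: ++~++~
+~~~+~
~+~~++
+~+~~+
+++~+~
++++~~
t=14: ++~++~
+~~~+~
~+~~+~
+~+~+~
+++~++
++++~~

20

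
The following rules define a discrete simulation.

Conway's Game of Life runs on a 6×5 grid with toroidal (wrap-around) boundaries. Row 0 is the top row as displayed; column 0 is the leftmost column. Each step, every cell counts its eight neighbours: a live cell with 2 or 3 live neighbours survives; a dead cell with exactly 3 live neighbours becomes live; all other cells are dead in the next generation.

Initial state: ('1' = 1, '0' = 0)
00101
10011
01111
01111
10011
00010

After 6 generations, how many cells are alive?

[0] 00101
10011
01111
01111
10011
00010
[1] 10100
00000
00000
00000
11000
10100
[2] 00000
00000
00000
00000
11000
10101
[3] 00000
00000
00000
00000
11001
10001
[4] 00000
00000
00000
10000
01001
01001
[5] 00000
00000
00000
10000
01001
00000
[6] 00000
00000
00000
10000
10000
00000

2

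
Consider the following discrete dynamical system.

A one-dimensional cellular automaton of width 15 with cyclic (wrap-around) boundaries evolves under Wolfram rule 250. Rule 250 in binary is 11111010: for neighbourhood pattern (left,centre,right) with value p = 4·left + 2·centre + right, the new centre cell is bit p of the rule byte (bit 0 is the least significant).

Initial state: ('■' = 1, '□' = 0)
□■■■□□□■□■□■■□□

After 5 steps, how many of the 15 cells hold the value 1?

t=0: □■■■□□□■□■□■■□□
t=1: ■■■■■□■□■□■■■■□
t=2: ■■■■■■□■□■■■■■■
t=3: ■■■■■■■□■■■■■■■
t=4: ■■■■■■■■■■■■■■■
t=5: ■■■■■■■■■■■■■■■

15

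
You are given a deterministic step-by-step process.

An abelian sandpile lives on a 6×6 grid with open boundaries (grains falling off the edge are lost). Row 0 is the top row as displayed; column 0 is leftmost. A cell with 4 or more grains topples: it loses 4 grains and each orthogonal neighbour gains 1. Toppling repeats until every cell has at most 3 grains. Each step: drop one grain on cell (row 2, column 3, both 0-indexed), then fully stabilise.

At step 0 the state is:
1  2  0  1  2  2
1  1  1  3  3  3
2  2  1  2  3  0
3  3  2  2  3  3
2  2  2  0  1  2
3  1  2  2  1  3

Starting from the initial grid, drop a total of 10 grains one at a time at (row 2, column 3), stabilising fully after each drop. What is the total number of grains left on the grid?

[0] 1  2  0  1  2  2
1  1  1  3  3  3
2  2  1  2  3  0
3  3  2  2  3  3
2  2  2  0  1  2
3  1  2  2  1  3
[1] 1  2  0  1  2  2
1  1  1  3  3  3
2  2  1  3  3  0
3  3  2  2  3  3
2  2  2  0  1  2
3  1  2  2  1  3
[2] 1  2  0  2  3  3
1  1  2  1  2  0
2  2  2  3  2  3
3  3  3  0  2  0
2  2  2  1  2  3
3  1  2  2  1  3
[3] 1  2  0  2  3  3
1  1  2  2  2  0
2  2  3  0  3  3
3  3  3  1  2  0
2  2  2  1  2  3
3  1  2  2  1  3
[4] 1  2  0  2  3  3
1  1  2  2  2  0
2  2  3  1  3  3
3  3  3  1  2  0
2  2  2  1  2  3
3  1  2  2  1  3
[5] 1  2  0  2  3  3
1  1  2  2  2  0
2  2  3  2  3  3
3  3  3  1  2  0
2  2  2  1  2  3
3  1  2  2  1  3
[6] 1  2  0  2  3  3
1  1  2  2  2  0
2  2  3  3  3  3
3  3  3  1  2  0
2  2  2  1  2  3
3  1  2  2  1  3
[7] 1  2  0  2  3  3
2  2  3  3  3  1
0  1  2  2  1  0
1  2  1  3  3  1
3  3  3  1  2  3
3  1  2  2  1  3
[8] 1  2  0  2  3  3
2  2  3  3  3  1
0  1  2  3  1  0
1  2  1  3  3  1
3  3  3  1  2  3
3  1  2  2  1  3
[9] 1  2  2  1  2  0
2  3  2  0  3  3
0  2  1  1  1  1
1  2  3  2  1  2
3  3  3  2  3  3
3  1  2  2  1  3
[10] 1  2  2  1  2  0
2  3  2  0  3  3
0  2  1  2  1  1
1  2  3  2  1  2
3  3  3  2  3  3
3  1  2  2  1  3

68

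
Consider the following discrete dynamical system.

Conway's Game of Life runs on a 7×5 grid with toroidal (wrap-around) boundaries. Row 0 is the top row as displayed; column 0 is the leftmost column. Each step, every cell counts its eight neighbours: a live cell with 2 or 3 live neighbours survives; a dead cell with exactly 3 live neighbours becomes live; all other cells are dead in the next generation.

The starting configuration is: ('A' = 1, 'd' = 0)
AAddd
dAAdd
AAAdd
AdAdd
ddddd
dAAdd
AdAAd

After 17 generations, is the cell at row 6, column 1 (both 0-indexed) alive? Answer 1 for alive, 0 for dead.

gen 0: AAddd
dAAdd
AAAdd
AdAdd
ddddd
dAAdd
AdAAd
gen 1: AddAA
ddddd
AddAd
AdAdd
ddAdd
dAAAd
AddAA
gen 2: AddAd
AddAd
dAddA
ddAAA
ddddd
AAddd
ddddd
gen 3: ddddd
AAAAd
dAddd
AdAAA
AAAAA
ddddd
AAddA
gen 4: dddAd
AAAdd
ddddd
ddddd
ddddd
ddddd
Adddd
gen 5: AdAdA
dAAdd
dAddd
ddddd
ddddd
ddddd
ddddd
gen 6: AdAAd
ddAAd
dAAdd
ddddd
ddddd
ddddd
ddddd
gen 7: dAAAA
ddddA
dAAAd
ddddd
ddddd
ddddd
ddddd
gen 8: AdAAA
ddddA
ddAAd
ddAdd
ddddd
ddddd
ddAAd
gen 9: AAAdd
AAddd
ddAAd
ddAAd
ddddd
ddddd
dAAdd
gen 10: ddddd
AddAA
dddAA
ddAAd
ddddd
ddddd
AdAdd
gen 11: AAdAd
AddAd
Adddd
ddAAA
ddddd
ddddd
ddddd
gen 12: AAAdd
AdAdd
AAAdd
dddAA
dddAd
ddddd
ddddd
gen 13: AdAdd
dddAA
AdAdd
AAdAA
dddAA
ddddd
dAddd
gen 14: AAAAA
AdAAA
ddAdd
dAddd
ddAAd
ddddd
dAddd
gen 15: ddddd
ddddd
AdAdA
dAdAd
ddAdd
ddAdd
dAdAA
gen 16: ddddd
ddddd
AAAAA
AAdAA
dAAAd
dAAdd
ddAAd
gen 17: ddddd
AAAAA
ddddd
ddddd
ddddd
ddddd
dAAAd

1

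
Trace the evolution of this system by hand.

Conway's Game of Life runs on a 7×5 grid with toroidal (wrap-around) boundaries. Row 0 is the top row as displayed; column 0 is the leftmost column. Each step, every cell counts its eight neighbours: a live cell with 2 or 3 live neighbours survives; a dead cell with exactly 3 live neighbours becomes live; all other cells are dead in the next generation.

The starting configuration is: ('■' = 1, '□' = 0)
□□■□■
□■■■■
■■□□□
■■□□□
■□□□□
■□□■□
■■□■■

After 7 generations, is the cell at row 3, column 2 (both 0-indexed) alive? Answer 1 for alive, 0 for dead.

0) □□■□■
□■■■■
■■□□□
■■□□□
■□□□□
■□□■□
■■□■■
1) □□□□□
□□□□■
□□□■□
□□□□■
■□□□□
□□■■□
□■□□□
2) □□□□□
□□□□□
□□□■■
□□□□■
□□□■■
□■■□□
□□■□□
3) □□□□□
□□□□□
□□□■■
■□□□□
■□■■■
□■■□□
□■■□□
4) □□□□□
□□□□□
□□□□■
■■■□□
■□■■■
□□□□■
□■■□□
5) □□□□□
□□□□□
■■□□□
□□■□□
□□■□□
□□□□■
□□□□□
6) □□□□□
□□□□□
□■□□□
□□■□□
□□□■□
□□□□□
□□□□□
7) □□□□□
□□□□□
□□□□□
□□■□□
□□□□□
□□□□□
□□□□□

1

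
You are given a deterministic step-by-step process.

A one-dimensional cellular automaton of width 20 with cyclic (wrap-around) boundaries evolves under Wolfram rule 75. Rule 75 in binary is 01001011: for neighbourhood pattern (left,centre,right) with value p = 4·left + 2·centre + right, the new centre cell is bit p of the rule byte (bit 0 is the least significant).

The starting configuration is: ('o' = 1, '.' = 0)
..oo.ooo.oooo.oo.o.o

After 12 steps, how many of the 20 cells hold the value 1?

gen 0: ..oo.ooo.oooo.oo.o.o
gen 1: .ooo.o.o.o..o.oo....
gen 2: oo.o.......o..oo.ooo
gen 3: .o...oooooo..ooo.o..
gen 4: o..ooo....o.oo.o...o
gen 5: o.oo.o.ooo..oo...ooo
gen 6: o.oo...o.o.ooo.ooo..
gen 7: ..oo.oo....o.o.o.o.o
gen 8: .ooo.oo.ooo.........
gen 9: oo.o.oo.o.o.oooooooo
gen 10: .o...oo.....o.......
gen 11: o..oooo.oooo..oooooo
gen 12: o.oo..o.o..o.oo.....

8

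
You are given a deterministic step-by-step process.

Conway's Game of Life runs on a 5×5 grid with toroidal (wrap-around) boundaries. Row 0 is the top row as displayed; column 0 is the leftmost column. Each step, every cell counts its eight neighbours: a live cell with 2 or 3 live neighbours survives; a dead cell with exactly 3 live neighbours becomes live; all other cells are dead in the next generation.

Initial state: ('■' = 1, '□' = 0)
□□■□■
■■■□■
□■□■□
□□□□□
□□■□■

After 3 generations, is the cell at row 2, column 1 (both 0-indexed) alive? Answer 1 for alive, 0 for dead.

[0] □□■□■
■■■□■
□■□■□
□□□□□
□□■□■
[1] □□■□■
□□□□■
□■□■■
□□■■□
□□□□□
[2] □□□■□
□□■□■
■□□□■
□□■■■
□□■□□
[3] □□■■□
■□□□■
■■■□□
■■■□■
□□■□■

1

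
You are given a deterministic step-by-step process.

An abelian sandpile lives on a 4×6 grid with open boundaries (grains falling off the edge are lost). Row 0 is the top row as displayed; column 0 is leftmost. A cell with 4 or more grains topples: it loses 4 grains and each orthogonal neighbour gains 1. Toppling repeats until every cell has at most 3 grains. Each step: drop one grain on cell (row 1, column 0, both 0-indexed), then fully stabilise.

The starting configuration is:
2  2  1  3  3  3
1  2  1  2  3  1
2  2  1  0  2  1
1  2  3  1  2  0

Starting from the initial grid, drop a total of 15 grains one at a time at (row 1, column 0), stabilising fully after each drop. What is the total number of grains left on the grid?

44

[0] 2  2  1  3  3  3
1  2  1  2  3  1
2  2  1  0  2  1
1  2  3  1  2  0
[1] 2  2  1  3  3  3
2  2  1  2  3  1
2  2  1  0  2  1
1  2  3  1  2  0
[2] 2  2  1  3  3  3
3  2  1  2  3  1
2  2  1  0  2  1
1  2  3  1  2  0
[3] 3  2  1  3  3  3
0  3  1  2  3  1
3  2  1  0  2  1
1  2  3  1  2  0
[4] 3  2  1  3  3  3
1  3  1  2  3  1
3  2  1  0  2  1
1  2  3  1  2  0
[5] 3  2  1  3  3  3
2  3  1  2  3  1
3  2  1  0  2  1
1  2  3  1  2  0
[6] 3  2  1  3  3  3
3  3  1  2  3  1
3  2  1  0  2  1
1  2  3  1  2  0
[7] 1  0  2  3  3  3
3  2  2  2  3  1
1  0  2  0  2  1
2  3  3  1  2  0
[8] 2  0  2  3  3  3
0  3  2  2  3  1
2  0  2  0  2  1
2  3  3  1  2  0
[9] 2  0  2  3  3  3
1  3  2  2  3  1
2  0  2  0  2  1
2  3  3  1  2  0
[10] 2  0  2  3  3  3
2  3  2  2  3  1
2  0  2  0  2  1
2  3  3  1  2  0
[11] 2  0  2  3  3  3
3  3  2  2  3  1
2  0  2  0  2  1
2  3  3  1  2  0
[12] 3  1  2  3  3  3
1  0  3  2  3  1
3  1  2  0  2  1
2  3  3  1  2  0
[13] 3  1  2  3  3  3
2  0  3  2  3  1
3  1  2  0  2  1
2  3  3  1  2  0
[14] 3  1  2  3  3  3
3  0  3  2  3  1
3  1  2  0  2  1
2  3  3  1  2  0
[15] 0  2  2  3  3  3
2  1  3  2  3  1
0  2  2  0  2  1
3  3  3  1  2  0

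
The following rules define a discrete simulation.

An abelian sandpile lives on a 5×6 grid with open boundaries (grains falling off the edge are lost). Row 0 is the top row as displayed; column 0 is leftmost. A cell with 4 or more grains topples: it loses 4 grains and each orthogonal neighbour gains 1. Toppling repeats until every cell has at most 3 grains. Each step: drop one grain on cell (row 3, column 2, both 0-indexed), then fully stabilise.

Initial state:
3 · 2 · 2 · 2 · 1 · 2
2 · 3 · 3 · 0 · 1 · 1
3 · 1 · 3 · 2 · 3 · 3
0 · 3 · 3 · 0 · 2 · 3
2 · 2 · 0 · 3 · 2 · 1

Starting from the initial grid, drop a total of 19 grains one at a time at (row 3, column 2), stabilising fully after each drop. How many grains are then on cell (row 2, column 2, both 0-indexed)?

t=0: 3 · 2 · 2 · 2 · 1 · 2
2 · 3 · 3 · 0 · 1 · 1
3 · 1 · 3 · 2 · 3 · 3
0 · 3 · 3 · 0 · 2 · 3
2 · 2 · 0 · 3 · 2 · 1
t=1: 1 · 1 · 0 · 3 · 1 · 2
1 · 3 · 2 · 1 · 1 · 1
1 · 1 · 2 · 3 · 3 · 3
2 · 1 · 2 · 1 · 2 · 3
2 · 3 · 1 · 3 · 2 · 1
t=2: 1 · 1 · 0 · 3 · 1 · 2
1 · 3 · 2 · 1 · 1 · 1
1 · 1 · 2 · 3 · 3 · 3
2 · 1 · 3 · 1 · 2 · 3
2 · 3 · 1 · 3 · 2 · 1
t=3: 1 · 1 · 0 · 3 · 1 · 2
1 · 3 · 2 · 1 · 1 · 1
1 · 1 · 3 · 3 · 3 · 3
2 · 2 · 0 · 2 · 2 · 3
2 · 3 · 2 · 3 · 2 · 1
t=4: 1 · 1 · 0 · 3 · 1 · 2
1 · 3 · 2 · 1 · 1 · 1
1 · 1 · 3 · 3 · 3 · 3
2 · 2 · 1 · 2 · 2 · 3
2 · 3 · 2 · 3 · 2 · 1
t=5: 1 · 1 · 0 · 3 · 1 · 2
1 · 3 · 2 · 1 · 1 · 1
1 · 1 · 3 · 3 · 3 · 3
2 · 2 · 2 · 2 · 2 · 3
2 · 3 · 2 · 3 · 2 · 1
t=6: 1 · 1 · 0 · 3 · 1 · 2
1 · 3 · 2 · 1 · 1 · 1
1 · 1 · 3 · 3 · 3 · 3
2 · 2 · 3 · 2 · 2 · 3
2 · 3 · 2 · 3 · 2 · 1
t=7: 1 · 1 · 0 · 3 · 1 · 2
1 · 3 · 3 · 2 · 2 · 2
1 · 3 · 2 · 2 · 2 · 1
3 · 1 · 0 · 3 · 2 · 1
3 · 1 · 2 · 2 · 0 · 3
t=8: 1 · 1 · 0 · 3 · 1 · 2
1 · 3 · 3 · 2 · 2 · 2
1 · 3 · 2 · 2 · 2 · 1
3 · 1 · 1 · 3 · 2 · 1
3 · 1 · 2 · 2 · 0 · 3
t=9: 1 · 1 · 0 · 3 · 1 · 2
1 · 3 · 3 · 2 · 2 · 2
1 · 3 · 2 · 2 · 2 · 1
3 · 1 · 2 · 3 · 2 · 1
3 · 1 · 2 · 2 · 0 · 3
t=10: 1 · 1 · 0 · 3 · 1 · 2
1 · 3 · 3 · 2 · 2 · 2
1 · 3 · 2 · 2 · 2 · 1
3 · 1 · 3 · 3 · 2 · 1
3 · 1 · 2 · 2 · 0 · 3
t=11: 1 · 1 · 0 · 3 · 1 · 2
1 · 3 · 3 · 2 · 2 · 2
1 · 3 · 3 · 3 · 2 · 1
3 · 2 · 1 · 0 · 3 · 1
3 · 1 · 3 · 3 · 0 · 3
t=12: 1 · 1 · 0 · 3 · 1 · 2
1 · 3 · 3 · 2 · 2 · 2
1 · 3 · 3 · 3 · 2 · 1
3 · 2 · 2 · 0 · 3 · 1
3 · 1 · 3 · 3 · 0 · 3
t=13: 1 · 1 · 0 · 3 · 1 · 2
1 · 3 · 3 · 2 · 2 · 2
1 · 3 · 3 · 3 · 2 · 1
3 · 2 · 3 · 0 · 3 · 1
3 · 1 · 3 · 3 · 0 · 3
t=14: 1 · 2 · 2 · 0 · 2 · 2
2 · 1 · 2 · 1 · 3 · 2
3 · 2 · 3 · 1 · 3 · 1
1 · 2 · 3 · 3 · 3 · 1
1 · 0 · 2 · 0 · 1 · 3
t=15: 1 · 2 · 2 · 0 · 3 · 2
2 · 1 · 3 · 3 · 0 · 3
3 · 3 · 1 · 0 · 2 · 2
1 · 3 · 2 · 2 · 1 · 2
1 · 0 · 3 · 1 · 2 · 3
t=16: 1 · 2 · 2 · 0 · 3 · 2
2 · 1 · 3 · 3 · 0 · 3
3 · 3 · 1 · 0 · 2 · 2
1 · 3 · 3 · 2 · 1 · 2
1 · 0 · 3 · 1 · 2 · 3
t=17: 1 · 2 · 2 · 0 · 3 · 2
3 · 2 · 3 · 3 · 0 · 3
0 · 1 · 3 · 0 · 2 · 2
3 · 1 · 2 · 3 · 1 · 2
1 · 2 · 0 · 2 · 2 · 3
t=18: 1 · 2 · 2 · 0 · 3 · 2
3 · 2 · 3 · 3 · 0 · 3
0 · 1 · 3 · 0 · 2 · 2
3 · 1 · 3 · 3 · 1 · 2
1 · 2 · 0 · 2 · 2 · 3
t=19: 1 · 2 · 3 · 1 · 3 · 2
3 · 3 · 1 · 0 · 1 · 3
0 · 2 · 1 · 3 · 2 · 2
3 · 2 · 2 · 0 · 2 · 2
1 · 2 · 1 · 3 · 2 · 3

1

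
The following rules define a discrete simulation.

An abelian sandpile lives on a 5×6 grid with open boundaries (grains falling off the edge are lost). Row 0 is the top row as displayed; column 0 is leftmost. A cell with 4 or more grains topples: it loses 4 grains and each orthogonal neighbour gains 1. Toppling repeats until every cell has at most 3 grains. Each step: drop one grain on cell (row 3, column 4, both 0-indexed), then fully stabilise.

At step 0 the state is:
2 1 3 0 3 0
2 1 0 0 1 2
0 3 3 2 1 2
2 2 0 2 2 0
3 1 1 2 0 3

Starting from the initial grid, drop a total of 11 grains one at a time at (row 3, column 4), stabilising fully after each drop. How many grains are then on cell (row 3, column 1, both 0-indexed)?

gen 0: 2 1 3 0 3 0
2 1 0 0 1 2
0 3 3 2 1 2
2 2 0 2 2 0
3 1 1 2 0 3
gen 1: 2 1 3 0 3 0
2 1 0 0 1 2
0 3 3 2 1 2
2 2 0 2 3 0
3 1 1 2 0 3
gen 2: 2 1 3 0 3 0
2 1 0 0 1 2
0 3 3 2 2 2
2 2 0 3 0 1
3 1 1 2 1 3
gen 3: 2 1 3 0 3 0
2 1 0 0 1 2
0 3 3 2 2 2
2 2 0 3 1 1
3 1 1 2 1 3
gen 4: 2 1 3 0 3 0
2 1 0 0 1 2
0 3 3 2 2 2
2 2 0 3 2 1
3 1 1 2 1 3
gen 5: 2 1 3 0 3 0
2 1 0 0 1 2
0 3 3 2 2 2
2 2 0 3 3 1
3 1 1 2 1 3
gen 6: 2 1 3 0 3 0
2 1 0 0 1 2
0 3 3 3 3 2
2 2 1 0 1 2
3 1 1 3 2 3
gen 7: 2 1 3 0 3 0
2 1 0 0 1 2
0 3 3 3 3 2
2 2 1 0 2 2
3 1 1 3 2 3
gen 8: 2 1 3 0 3 0
2 1 0 0 1 2
0 3 3 3 3 2
2 2 1 0 3 2
3 1 1 3 2 3
gen 9: 2 1 3 0 3 0
2 2 1 1 2 2
1 0 1 1 1 3
2 3 2 2 1 3
3 1 1 3 3 3
gen 10: 2 1 3 0 3 0
2 2 1 1 2 2
1 0 1 1 1 3
2 3 2 2 2 3
3 1 1 3 3 3
gen 11: 2 1 3 0 3 0
2 2 1 1 2 2
1 0 1 1 1 3
2 3 2 2 3 3
3 1 1 3 3 3

3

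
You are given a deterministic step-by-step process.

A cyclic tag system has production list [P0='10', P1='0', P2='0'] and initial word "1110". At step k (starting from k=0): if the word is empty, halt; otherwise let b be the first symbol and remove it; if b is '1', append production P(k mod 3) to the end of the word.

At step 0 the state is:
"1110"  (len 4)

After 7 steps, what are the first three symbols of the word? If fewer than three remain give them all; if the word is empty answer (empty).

0) "1110"  (len 4)
1) "11010"  (len 5)
2) "10100"  (len 5)
3) "01000"  (len 5)
4) "1000"  (len 4)
5) "0000"  (len 4)
6) "000"  (len 3)
7) "00"  (len 2)

00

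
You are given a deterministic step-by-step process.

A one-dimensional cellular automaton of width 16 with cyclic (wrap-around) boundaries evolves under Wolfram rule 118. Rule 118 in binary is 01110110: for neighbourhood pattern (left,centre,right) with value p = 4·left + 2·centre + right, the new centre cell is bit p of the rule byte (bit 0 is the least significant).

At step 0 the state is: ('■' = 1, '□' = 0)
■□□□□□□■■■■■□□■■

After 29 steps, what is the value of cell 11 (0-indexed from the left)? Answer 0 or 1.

step 0: ■□□□□□□■■■■■□□■■
step 1: ■■□□□□■□□□□■■■□□
step 2: □■■□□■■■□□■□□■■■
step 3: ■□■■■□□■■■■■■□□■
step 4: ■■□□■■■□□□□□■■■□
step 5: □■■■□□■■□□□■□□■■
step 6: ■□□■■■□■■□■■■■□■
step 7: ■■■□□■■□■■□□□■■□
step 8: □□■■■□■■□■■□■□■■
step 9: ■■□□■■□■■□■■■■□■
step 10: □■■■□■■□■■□□□■■□
step 11: ■□□■■□■■□■■□■□■■
step 12: ■■■□■■□■■□■■■■□□
step 13: □□■■□■■□■■□□□■■■
step 14: ■■□■■□■■□■■□■□□■
step 15: □■■□■■□■■□■■■■■□
step 16: ■□■■□■■□■■□□□□■■
step 17: ■■□■■□■■□■■□□■□□
step 18: □■■□■■□■■□■■■■■■
step 19: ■□■■□■■□■■□□□□□■
step 20: ■■□■■□■■□■■□□□■□
step 21: □■■□■■□■■□■■□■■■
step 22: ■□■■□■■□■■□■■□□■
step 23: ■■□■■□■■□■■□■■■□
step 24: □■■□■■□■■□■■□□■■
step 25: ■□■■□■■□■■□■■■□■
step 26: ■■□■■□■■□■■□□■■□
step 27: □■■□■■□■■□■■■□■■
step 28: ■□■■□■■□■■□□■■□■
step 29: ■■□■■□■■□■■■□■■□

1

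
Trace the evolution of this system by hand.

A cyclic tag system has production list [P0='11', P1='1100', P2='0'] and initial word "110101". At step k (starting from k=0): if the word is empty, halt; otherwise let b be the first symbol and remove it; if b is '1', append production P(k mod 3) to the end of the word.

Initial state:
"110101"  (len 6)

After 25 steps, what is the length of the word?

k=0  "110101"  (len 6)
k=1  "1010111"  (len 7)
k=2  "0101111100"  (len 10)
k=3  "101111100"  (len 9)
k=4  "0111110011"  (len 10)
k=5  "111110011"  (len 9)
k=6  "111100110"  (len 9)
k=7  "1110011011"  (len 10)
k=8  "1100110111100"  (len 13)
k=9  "1001101111000"  (len 13)
k=10  "00110111100011"  (len 14)
k=11  "0110111100011"  (len 13)
k=12  "110111100011"  (len 12)
k=13  "1011110001111"  (len 13)
k=14  "0111100011111100"  (len 16)
k=15  "111100011111100"  (len 15)
k=16  "1110001111110011"  (len 16)
k=17  "1100011111100111100"  (len 19)
k=18  "1000111111001111000"  (len 19)
k=19  "00011111100111100011"  (len 20)
k=20  "0011111100111100011"  (len 19)
k=21  "011111100111100011"  (len 18)
k=22  "11111100111100011"  (len 17)
k=23  "11111001111000111100"  (len 20)
k=24  "11110011110001111000"  (len 20)
k=25  "111001111000111100011"  (len 21)

21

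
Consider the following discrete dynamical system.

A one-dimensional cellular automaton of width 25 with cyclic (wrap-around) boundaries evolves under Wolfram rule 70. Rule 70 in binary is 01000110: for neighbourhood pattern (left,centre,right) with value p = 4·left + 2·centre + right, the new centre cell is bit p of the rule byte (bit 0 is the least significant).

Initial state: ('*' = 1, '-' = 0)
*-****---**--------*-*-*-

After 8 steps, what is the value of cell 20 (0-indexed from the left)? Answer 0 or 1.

step 0: *-****---**--------*-*-*-
step 1: *----*--*-*-------**-*-*-
step 2: *---**-**-*------*-*-*-*-
step 3: *--*-*--*-*-----**-*-*-*-
step 4: *-**-*-**-*----*-*-*-*-*-
step 5: *--*-*--*-*---**-*-*-*-*-
step 6: *-**-*-**-*--*-*-*-*-*-*-
step 7: *--*-*--*-*-**-*-*-*-*-*-
step 8: *-**-*-**-*--*-*-*-*-*-*-

0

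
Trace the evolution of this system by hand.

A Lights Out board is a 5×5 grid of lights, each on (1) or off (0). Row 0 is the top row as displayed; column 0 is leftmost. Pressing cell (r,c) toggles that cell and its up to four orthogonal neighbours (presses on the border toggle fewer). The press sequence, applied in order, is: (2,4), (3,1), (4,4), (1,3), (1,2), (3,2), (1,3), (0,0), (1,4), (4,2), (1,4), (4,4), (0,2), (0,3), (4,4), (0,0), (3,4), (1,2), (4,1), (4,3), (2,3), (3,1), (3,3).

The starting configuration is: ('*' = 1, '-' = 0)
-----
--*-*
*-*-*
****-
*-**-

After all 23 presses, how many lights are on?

10

0) -----
--*-*
*-*-*
****-
*-**-
1) -----
--*--
*-**-
*****
*-**-
2) -----
--*--
****-
---**
****-
3) -----
--*--
****-
---*-
***-*
4) ---*-
---**
***--
---*-
***-*
5) --**-
-**-*
**---
---*-
***-*
6) --**-
-**-*
***--
-**--
**--*
7) --*--
-*-*-
****-
-**--
**--*
8) ***--
**-*-
****-
-**--
**--*
9) ***-*
**--*
*****
-**--
**--*
10) ***-*
**--*
*****
-*---
*-***
11) ***--
**-*-
****-
-*---
*-***
12) ***--
**-*-
****-
-*--*
*-*--
13) *--*-
****-
****-
-*--*
*-*--
14) *-*-*
***--
****-
-*--*
*-*--
15) *-*-*
***--
****-
-*---
*-***
16) -**-*
-**--
****-
-*---
*-***
17) -**-*
-**--
*****
-*-**
*-**-
18) -*--*
---*-
**-**
-*-**
*-**-
19) -*--*
---*-
**-**
---**
-*-*-
20) -*--*
---*-
**-**
----*
-**-*
21) -*--*
-----
***--
---**
-**-*
22) -*--*
-----
*-*--
*****
--*-*
23) -*--*
-----
*-**-
**---
--***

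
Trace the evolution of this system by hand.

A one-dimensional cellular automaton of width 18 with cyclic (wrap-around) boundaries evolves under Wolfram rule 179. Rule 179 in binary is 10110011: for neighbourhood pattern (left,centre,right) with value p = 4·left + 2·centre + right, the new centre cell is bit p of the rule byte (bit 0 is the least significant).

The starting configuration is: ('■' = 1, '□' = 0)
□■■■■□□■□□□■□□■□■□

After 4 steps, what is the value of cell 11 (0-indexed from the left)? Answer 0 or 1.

k=0  □■■■■□□■□□□■□□■□■□
k=1  ■□■■□■■□■■■□■■□■□■
k=2  □■□□■□□■□■□■□□■□■□
k=3  ■□■■□■■□■□■□■■□■□■
k=4  □■□□■□□■□■□■□□■□■□

1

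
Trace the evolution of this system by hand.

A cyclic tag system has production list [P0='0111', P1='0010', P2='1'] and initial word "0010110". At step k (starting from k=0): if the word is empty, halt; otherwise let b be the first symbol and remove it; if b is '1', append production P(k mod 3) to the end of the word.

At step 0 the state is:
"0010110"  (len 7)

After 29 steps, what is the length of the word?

22

[0] "0010110"  (len 7)
[1] "010110"  (len 6)
[2] "10110"  (len 5)
[3] "01101"  (len 5)
[4] "1101"  (len 4)
[5] "1010010"  (len 7)
[6] "0100101"  (len 7)
[7] "100101"  (len 6)
[8] "001010010"  (len 9)
[9] "01010010"  (len 8)
[10] "1010010"  (len 7)
[11] "0100100010"  (len 10)
[12] "100100010"  (len 9)
[13] "001000100111"  (len 12)
[14] "01000100111"  (len 11)
[15] "1000100111"  (len 10)
[16] "0001001110111"  (len 13)
[17] "001001110111"  (len 12)
[18] "01001110111"  (len 11)
[19] "1001110111"  (len 10)
[20] "0011101110010"  (len 13)
[21] "011101110010"  (len 12)
[22] "11101110010"  (len 11)
[23] "11011100100010"  (len 14)
[24] "10111001000101"  (len 14)
[25] "01110010001010111"  (len 17)
[26] "1110010001010111"  (len 16)
[27] "1100100010101111"  (len 16)
[28] "1001000101011110111"  (len 19)
[29] "0010001010111101110010"  (len 22)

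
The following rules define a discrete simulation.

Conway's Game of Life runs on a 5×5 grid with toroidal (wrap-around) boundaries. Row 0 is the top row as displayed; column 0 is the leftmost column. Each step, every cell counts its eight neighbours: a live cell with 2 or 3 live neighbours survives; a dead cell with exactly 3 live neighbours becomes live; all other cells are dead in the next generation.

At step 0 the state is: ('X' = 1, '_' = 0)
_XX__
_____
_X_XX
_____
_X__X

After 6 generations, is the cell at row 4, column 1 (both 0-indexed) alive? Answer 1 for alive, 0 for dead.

0

gen 0: _XX__
_____
_X_XX
_____
_X__X
gen 1: XXX__
XX_X_
_____
__XXX
XXX__
gen 2: ___X_
X___X
XX___
X_XXX
_____
gen 3: ____X
XX__X
__X__
X_XXX
__X__
gen 4: _X_XX
XX_XX
__X__
__X_X
XXX__
gen 5: _____
_X___
__X__
X_X__
_____
gen 6: _____
_____
__X__
_X___
_____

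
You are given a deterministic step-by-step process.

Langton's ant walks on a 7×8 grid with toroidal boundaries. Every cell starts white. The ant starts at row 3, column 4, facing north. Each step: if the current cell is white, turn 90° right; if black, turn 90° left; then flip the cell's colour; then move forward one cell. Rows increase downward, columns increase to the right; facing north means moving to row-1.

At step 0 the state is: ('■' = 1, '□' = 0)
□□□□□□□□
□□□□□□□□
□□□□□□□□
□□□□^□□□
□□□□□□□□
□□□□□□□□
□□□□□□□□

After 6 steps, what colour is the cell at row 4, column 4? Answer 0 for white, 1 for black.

step 0: □□□□□□□□
□□□□□□□□
□□□□□□□□
□□□□^□□□
□□□□□□□□
□□□□□□□□
□□□□□□□□
step 1: □□□□□□□□
□□□□□□□□
□□□□□□□□
□□□□■>□□
□□□□□□□□
□□□□□□□□
□□□□□□□□
step 2: □□□□□□□□
□□□□□□□□
□□□□□□□□
□□□□■■□□
□□□□□v□□
□□□□□□□□
□□□□□□□□
step 3: □□□□□□□□
□□□□□□□□
□□□□□□□□
□□□□■■□□
□□□□<■□□
□□□□□□□□
□□□□□□□□
step 4: □□□□□□□□
□□□□□□□□
□□□□□□□□
□□□□^■□□
□□□□■■□□
□□□□□□□□
□□□□□□□□
step 5: □□□□□□□□
□□□□□□□□
□□□□□□□□
□□□<□■□□
□□□□■■□□
□□□□□□□□
□□□□□□□□
step 6: □□□□□□□□
□□□□□□□□
□□□^□□□□
□□□■□■□□
□□□□■■□□
□□□□□□□□
□□□□□□□□

1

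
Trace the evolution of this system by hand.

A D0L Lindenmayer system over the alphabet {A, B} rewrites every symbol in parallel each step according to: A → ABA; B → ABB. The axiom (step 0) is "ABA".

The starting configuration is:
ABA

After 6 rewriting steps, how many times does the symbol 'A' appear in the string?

1094

0) ABA
1) ABAABBABA
2) ABAABBABAABAABBABBABAABBABA
3) ABAABBABAABAABBABBABAABBABAABAABBABAABAABBABBABAABBABBABAABBABAABAABBABBABAABBABA
4) ABAABBABAABAABBABBABAABBABAABAABBABAABAABBABBABAABBABBABAA…BABAABAABBABAABAABBABBABAABBABBABAABBABAABAABBABBABAABBABA  (len 243)
5) ABAABBABAABAABBABBABAABBABAABAABBABAABAABBABBABAABBABBABAA…BABAABAABBABAABAABBABBABAABBABBABAABBABAABAABBABBABAABBABA  (len 729)
6) ABAABBABAABAABBABBABAABBABAABAABBABAABAABBABBABAABBABBABAA…BABAABAABBABAABAABBABBABAABBABBABAABBABAABAABBABBABAABBABA  (len 2187)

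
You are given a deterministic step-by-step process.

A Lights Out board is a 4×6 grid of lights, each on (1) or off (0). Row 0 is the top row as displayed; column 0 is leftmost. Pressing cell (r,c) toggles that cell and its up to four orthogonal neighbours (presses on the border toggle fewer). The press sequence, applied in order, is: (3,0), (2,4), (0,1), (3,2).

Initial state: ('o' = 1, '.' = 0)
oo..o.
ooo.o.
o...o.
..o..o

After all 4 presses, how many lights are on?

gen 0: oo..o.
ooo.o.
o...o.
..o..o
gen 1: oo..o.
ooo.o.
....o.
ooo..o
gen 2: oo..o.
ooo...
...o.o
ooo.oo
gen 3: ..o.o.
o.o...
...o.o
ooo.oo
gen 4: ..o.o.
o.o...
..oo.o
o..ooo

11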